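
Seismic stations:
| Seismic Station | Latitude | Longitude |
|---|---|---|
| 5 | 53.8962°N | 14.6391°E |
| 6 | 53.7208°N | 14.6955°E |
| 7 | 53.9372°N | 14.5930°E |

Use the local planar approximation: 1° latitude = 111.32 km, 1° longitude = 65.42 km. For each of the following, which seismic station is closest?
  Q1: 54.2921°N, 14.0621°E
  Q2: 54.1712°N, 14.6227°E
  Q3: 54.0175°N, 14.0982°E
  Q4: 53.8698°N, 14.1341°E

Q1 at 54.2921°N, 14.0621°E:
  5: 58.0273 km
  6: 75.9053 km
  7: 52.6034 km
  → nearest: 7 (52.6034 km)
Q2 at 54.1712°N, 14.6227°E:
  5: 30.6318 km
  6: 50.3642 km
  7: 26.1212 km
  → nearest: 7 (26.1212 km)
Q3 at 54.0175°N, 14.0982°E:
  5: 37.8745 km
  6: 51.1642 km
  7: 33.5814 km
  → nearest: 7 (33.5814 km)
Q4 at 53.8698°N, 14.1341°E:
  5: 33.1676 km
  6: 40.2986 km
  7: 30.9446 km
  → nearest: 7 (30.9446 km)

Q1→7; Q2→7; Q3→7; Q4→7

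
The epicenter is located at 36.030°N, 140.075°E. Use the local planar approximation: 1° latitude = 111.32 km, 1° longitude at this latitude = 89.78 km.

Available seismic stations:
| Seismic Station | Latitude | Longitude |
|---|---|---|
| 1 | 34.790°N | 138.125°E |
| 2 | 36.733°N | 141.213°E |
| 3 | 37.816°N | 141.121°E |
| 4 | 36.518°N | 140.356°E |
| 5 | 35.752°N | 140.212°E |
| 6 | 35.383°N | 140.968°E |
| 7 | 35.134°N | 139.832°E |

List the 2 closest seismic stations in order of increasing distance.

5, 4

Distances from 36.030°N, 140.075°E:
1: 222.944 km
2: 128.697 km
3: 219.881 km
4: 59.896 km
5: 33.302 km
6: 107.774 km
7: 102.101 km
Sorted: 5 (33.302 km) < 4 (59.896 km) < 7 (102.101 km) < 6 (107.774 km) < …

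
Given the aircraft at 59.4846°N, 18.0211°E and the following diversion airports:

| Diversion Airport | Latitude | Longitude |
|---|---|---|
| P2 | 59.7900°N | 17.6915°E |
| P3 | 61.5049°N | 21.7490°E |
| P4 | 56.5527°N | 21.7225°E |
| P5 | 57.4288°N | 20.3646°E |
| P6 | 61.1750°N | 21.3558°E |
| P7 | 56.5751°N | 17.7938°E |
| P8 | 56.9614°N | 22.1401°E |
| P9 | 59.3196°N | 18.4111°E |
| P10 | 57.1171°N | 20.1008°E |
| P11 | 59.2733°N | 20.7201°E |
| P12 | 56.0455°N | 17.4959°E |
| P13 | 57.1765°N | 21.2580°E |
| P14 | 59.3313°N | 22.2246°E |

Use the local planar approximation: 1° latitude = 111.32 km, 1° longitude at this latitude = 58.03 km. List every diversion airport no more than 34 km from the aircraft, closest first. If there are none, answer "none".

Distances from 59.4846°N, 18.0211°E:
P2: 39.0081 km
P3: 312.0554 km
P4: 390.7160 km
P5: 266.2091 km
P6: 269.9205 km
P7: 324.1540 km
P8: 368.8201 km
P9: 29.1474 km
P10: 289.8681 km
P11: 158.3794 km
P12: 384.0518 km
P13: 318.2763 km
P14: 244.5253 km
Threshold 34 km: P9 (29.1474 km) is within range.

P9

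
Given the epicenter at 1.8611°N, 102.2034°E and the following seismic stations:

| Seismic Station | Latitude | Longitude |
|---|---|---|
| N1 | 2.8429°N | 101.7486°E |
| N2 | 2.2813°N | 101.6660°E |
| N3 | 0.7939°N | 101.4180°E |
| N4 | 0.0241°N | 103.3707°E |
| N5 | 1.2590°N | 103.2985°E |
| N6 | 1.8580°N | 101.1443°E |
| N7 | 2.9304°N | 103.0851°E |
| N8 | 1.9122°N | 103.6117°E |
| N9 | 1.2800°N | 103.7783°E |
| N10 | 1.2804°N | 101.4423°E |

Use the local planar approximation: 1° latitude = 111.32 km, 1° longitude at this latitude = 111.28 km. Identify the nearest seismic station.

Distances from 1.8611°N, 102.2034°E:
N1: √((0.9818·111.32)² + (-0.4548·111.28)²) = √(11945.173190 + 2561.386676) = 120.4432 km
N2: √((0.4202·111.32)² + (-0.5374·111.28)²) = √(2188.056295 + 3576.263895) = 75.9231 km
N3: √((-1.0672·111.32)² + (-0.7854·111.28)²) = √(14113.607271 + 7638.639738) = 147.4864 km
N4: √((-1.8370·111.32)² + (1.1673·111.28)²) = √(41818.139587 + 16873.268019) = 242.2631 km
N5: √((-0.6021·111.32)² + (1.0951·111.28)²) = √(4492.454112 + 14850.524476) = 139.0790 km
N6: √((-0.0031·111.32)² + (-1.0591·111.28)²) = √(0.119088 + 13890.189478) = 117.8572 km
N7: √((1.0693·111.32)² + (0.8817·111.28)²) = √(14169.206477 + 9626.666254) = 154.2591 km
N8: √((0.0511·111.32)² + (1.4083·111.28)²) = √(32.358486 + 24559.786806) = 156.8188 km
N9: √((-0.5811·111.32)² + (1.5749·111.28)²) = √(4184.544072 + 30714.270160) = 186.8122 km
N10: √((-0.5807·111.32)² + (-0.7611·111.28)²) = √(4178.785195 + 7173.278258) = 106.5461 km
Minimum: N2 at 75.9231 km.

N2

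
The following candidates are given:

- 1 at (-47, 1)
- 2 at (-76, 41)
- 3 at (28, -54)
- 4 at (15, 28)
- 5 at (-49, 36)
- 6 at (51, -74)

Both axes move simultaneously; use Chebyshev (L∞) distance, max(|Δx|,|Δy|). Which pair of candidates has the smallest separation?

Pairwise distances:
1–2: max(|-29|, |40|) = 40
1–3: max(|75|, |-55|) = 75
1–4: max(|62|, |27|) = 62
1–5: max(|-2|, |35|) = 35
1–6: max(|98|, |-75|) = 98
2–3: max(|104|, |-95|) = 104
2–4: max(|91|, |-13|) = 91
2–5: max(|27|, |-5|) = 27
2–6: max(|127|, |-115|) = 127
3–4: max(|-13|, |82|) = 82
3–5: max(|-77|, |90|) = 90
3–6: max(|23|, |-20|) = 23
4–5: max(|-64|, |8|) = 64
4–6: max(|36|, |-102|) = 102
5–6: max(|100|, |-110|) = 110
Closest pair: 3–6 at 23.

3 and 6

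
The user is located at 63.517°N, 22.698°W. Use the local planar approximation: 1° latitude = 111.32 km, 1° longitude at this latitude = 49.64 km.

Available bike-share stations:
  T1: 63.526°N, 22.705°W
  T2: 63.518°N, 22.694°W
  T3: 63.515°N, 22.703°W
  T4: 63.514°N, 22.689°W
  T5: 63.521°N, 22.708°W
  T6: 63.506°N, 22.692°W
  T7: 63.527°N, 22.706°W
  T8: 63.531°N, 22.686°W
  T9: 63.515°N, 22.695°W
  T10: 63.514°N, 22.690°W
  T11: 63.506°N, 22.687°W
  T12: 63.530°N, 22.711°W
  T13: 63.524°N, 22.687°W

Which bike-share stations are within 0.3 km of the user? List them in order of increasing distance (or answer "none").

Distances from 63.517°N, 22.698°W:
T1: √((0.009·111.32)² + (-0.007·49.64)²) = √(1.00376 + 0.12074) = 1.060 km
T2: √((0.001·111.32)² + (0.004·49.64)²) = √(0.01239 + 0.03943) = 0.228 km
T3: √((-0.002·111.32)² + (-0.005·49.64)²) = √(0.04957 + 0.06160) = 0.333 km
T4: √((-0.003·111.32)² + (0.009·49.64)²) = √(0.11153 + 0.19959) = 0.558 km
T5: √((0.004·111.32)² + (-0.010·49.64)²) = √(0.19827 + 0.24641) = 0.667 km
T6: √((-0.011·111.32)² + (0.006·49.64)²) = √(1.49945 + 0.08871) = 1.260 km
T7: √((0.010·111.32)² + (-0.008·49.64)²) = √(1.23921 + 0.15770) = 1.182 km
T8: √((0.014·111.32)² + (0.012·49.64)²) = √(2.42886 + 0.35483) = 1.668 km
T9: √((-0.002·111.32)² + (0.003·49.64)²) = √(0.04957 + 0.02218) = 0.268 km
T10: √((-0.003·111.32)² + (0.008·49.64)²) = √(0.11153 + 0.15770) = 0.519 km
T11: √((-0.011·111.32)² + (0.011·49.64)²) = √(1.49945 + 0.29816) = 1.341 km
T12: √((0.013·111.32)² + (-0.013·49.64)²) = √(2.09427 + 0.41644) = 1.585 km
T13: √((0.007·111.32)² + (0.011·49.64)²) = √(0.60721 + 0.29816) = 0.952 km
Threshold 0.3 km: T2 (0.228 km), T9 (0.268 km) are within range.

T2, T9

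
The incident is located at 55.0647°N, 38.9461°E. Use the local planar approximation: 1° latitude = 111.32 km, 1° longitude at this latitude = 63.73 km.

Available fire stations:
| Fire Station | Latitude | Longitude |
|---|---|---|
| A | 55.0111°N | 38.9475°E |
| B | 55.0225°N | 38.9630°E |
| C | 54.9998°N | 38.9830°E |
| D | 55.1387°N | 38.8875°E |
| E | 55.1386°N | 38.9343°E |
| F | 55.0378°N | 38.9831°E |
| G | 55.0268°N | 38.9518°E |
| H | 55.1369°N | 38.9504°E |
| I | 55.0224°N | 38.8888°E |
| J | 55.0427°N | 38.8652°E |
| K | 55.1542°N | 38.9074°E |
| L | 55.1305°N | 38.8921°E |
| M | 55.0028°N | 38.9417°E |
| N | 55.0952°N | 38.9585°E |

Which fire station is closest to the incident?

N

Distances from 55.0647°N, 38.9461°E:
A: √((-0.0536·111.32)² + (0.0014·63.73)²) = √(35.602129 + 0.007961) = 5.9674 km
B: √((-0.0422·111.32)² + (0.0169·63.73)²) = √(22.068423 + 1.160009) = 4.8196 km
C: √((-0.0649·111.32)² + (0.0369·63.73)²) = √(52.195828 + 5.530197) = 7.5978 km
D: √((0.0740·111.32)² + (-0.0586·63.73)²) = √(67.859372 + 13.947073) = 9.0447 km
E: √((0.0739·111.32)² + (-0.0118·63.73)²) = √(67.676092 + 0.565525) = 8.2608 km
F: √((-0.0269·111.32)² + (0.0370·63.73)²) = √(8.967078 + 5.560211) = 3.8115 km
G: √((-0.0379·111.32)² + (0.0057·63.73)²) = √(17.800197 + 0.131959) = 4.2346 km
H: √((0.0722·111.32)² + (0.0043·63.73)²) = √(64.598256 + 0.075097) = 8.0420 km
I: √((-0.0423·111.32)² + (-0.0573·63.73)²) = √(22.173136 + 13.335125) = 5.9589 km
J: √((-0.0220·111.32)² + (-0.0809·63.73)²) = √(5.997797 + 26.581830) = 5.7079 km
K: √((0.0895·111.32)² + (-0.0387·63.73)²) = √(99.264159 + 6.082887) = 10.2639 km
L: √((0.0658·111.32)² + (-0.0540·63.73)²) = √(53.653515 + 11.843372) = 8.0930 km
M: √((-0.0619·111.32)² + (-0.0044·63.73)²) = √(47.481857 + 0.078631) = 6.8964 km
N: √((0.0305·111.32)² + (0.0124·63.73)²) = √(11.527790 + 0.624498) = 3.4860 km
Minimum: N at 3.4860 km.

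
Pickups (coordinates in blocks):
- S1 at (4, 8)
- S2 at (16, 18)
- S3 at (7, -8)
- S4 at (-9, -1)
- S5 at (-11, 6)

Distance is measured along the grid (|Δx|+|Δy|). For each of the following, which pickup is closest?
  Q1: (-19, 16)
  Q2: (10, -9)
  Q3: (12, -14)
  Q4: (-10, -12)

Q1 at (-19, 16):
  S1: |23| + |-8| = 23 + 8 = 31 blocks
  S2: |35| + |2| = 35 + 2 = 37 blocks
  S3: |26| + |-24| = 26 + 24 = 50 blocks
  S4: |10| + |-17| = 10 + 17 = 27 blocks
  S5: |8| + |-10| = 8 + 10 = 18 blocks
  → nearest: S5 (18 blocks)
Q2 at (10, -9):
  S1: |-6| + |17| = 6 + 17 = 23 blocks
  S2: |6| + |27| = 6 + 27 = 33 blocks
  S3: |-3| + |1| = 3 + 1 = 4 blocks
  S4: |-19| + |8| = 19 + 8 = 27 blocks
  S5: |-21| + |15| = 21 + 15 = 36 blocks
  → nearest: S3 (4 blocks)
Q3 at (12, -14):
  S1: |-8| + |22| = 8 + 22 = 30 blocks
  S2: |4| + |32| = 4 + 32 = 36 blocks
  S3: |-5| + |6| = 5 + 6 = 11 blocks
  S4: |-21| + |13| = 21 + 13 = 34 blocks
  S5: |-23| + |20| = 23 + 20 = 43 blocks
  → nearest: S3 (11 blocks)
Q4 at (-10, -12):
  S1: |14| + |20| = 14 + 20 = 34 blocks
  S2: |26| + |30| = 26 + 30 = 56 blocks
  S3: |17| + |4| = 17 + 4 = 21 blocks
  S4: |1| + |11| = 1 + 11 = 12 blocks
  S5: |-1| + |18| = 1 + 18 = 19 blocks
  → nearest: S4 (12 blocks)

Q1→S5; Q2→S3; Q3→S3; Q4→S4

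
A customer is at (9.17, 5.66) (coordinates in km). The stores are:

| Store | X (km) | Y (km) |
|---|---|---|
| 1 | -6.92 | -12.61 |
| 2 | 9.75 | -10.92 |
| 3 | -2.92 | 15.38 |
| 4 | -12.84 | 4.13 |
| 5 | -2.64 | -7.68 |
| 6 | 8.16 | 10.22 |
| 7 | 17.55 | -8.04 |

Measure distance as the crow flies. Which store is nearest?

6

Distances from (9.17, 5.66):
1: √((-16.09)² + (-18.27)²) = √(258.8881 + 333.7929) = 24.35 km
2: √((0.58)² + (-16.58)²) = √(0.3364 + 274.8964) = 16.59 km
3: √((-12.09)² + (9.72)²) = √(146.1681 + 94.4784) = 15.51 km
4: √((-22.01)² + (-1.53)²) = √(484.4401 + 2.3409) = 22.06 km
5: √((-11.81)² + (-13.34)²) = √(139.4761 + 177.9556) = 17.82 km
6: √((-1.01)² + (4.56)²) = √(1.0201 + 20.7936) = 4.67 km
7: √((8.38)² + (-13.70)²) = √(70.2244 + 187.6900) = 16.06 km
Minimum: 6 at 4.67 km.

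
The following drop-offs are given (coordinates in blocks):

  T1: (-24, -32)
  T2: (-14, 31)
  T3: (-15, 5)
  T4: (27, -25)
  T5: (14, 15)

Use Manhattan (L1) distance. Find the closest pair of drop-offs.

Pairwise distances:
T2–T3: 27 blocks
T3–T5: 39 blocks
T2–T5: 44 blocks
T1–T3: 46 blocks
T4–T5: 53 blocks
T1–T4: 58 blocks
T3–T4: 72 blocks
T1–T2: 73 blocks
T1–T5: 85 blocks
T2–T4: 97 blocks
Closest pair: T2–T3 at 27 blocks.

T2 and T3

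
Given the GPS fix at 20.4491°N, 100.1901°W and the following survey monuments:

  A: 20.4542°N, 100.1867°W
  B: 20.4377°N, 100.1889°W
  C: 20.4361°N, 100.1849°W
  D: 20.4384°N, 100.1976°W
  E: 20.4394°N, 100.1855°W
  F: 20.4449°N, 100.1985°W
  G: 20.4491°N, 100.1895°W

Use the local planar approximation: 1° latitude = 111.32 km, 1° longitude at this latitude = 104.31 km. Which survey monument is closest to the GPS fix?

G

Distances from 20.4491°N, 100.1901°W:
A: √((0.0051·111.32)² + (0.0034·104.31)²) = √(0.322320 + 0.125779) = 0.6694 km
B: √((-0.0114·111.32)² + (0.0012·104.31)²) = √(1.610483 + 0.015668) = 1.2752 km
C: √((-0.0130·111.32)² + (0.0052·104.31)²) = √(2.094272 + 0.294211) = 1.5455 km
D: √((-0.0107·111.32)² + (-0.0075·104.31)²) = √(1.418776 + 0.612032) = 1.4251 km
E: √((-0.0097·111.32)² + (0.0046·104.31)²) = √(1.165977 + 0.230233) = 1.1816 km
F: √((-0.0042·111.32)² + (-0.0084·104.31)²) = √(0.218597 + 0.767733) = 0.9931 km
G: √((0.0000·111.32)² + (0.0006·104.31)²) = √(0.000000 + 0.003917) = 0.0626 km
Minimum: G at 0.0626 km.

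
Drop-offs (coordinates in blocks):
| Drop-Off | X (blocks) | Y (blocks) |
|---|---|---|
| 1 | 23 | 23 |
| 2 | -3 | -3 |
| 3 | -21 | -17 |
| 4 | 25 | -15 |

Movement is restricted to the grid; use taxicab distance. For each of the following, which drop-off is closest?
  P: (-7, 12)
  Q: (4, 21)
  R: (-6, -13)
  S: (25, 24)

P at (-7, 12):
  1: 41 blocks
  2: 19 blocks
  3: 43 blocks
  4: 59 blocks
  → nearest: 2 (19 blocks)
Q at (4, 21):
  1: 21 blocks
  2: 31 blocks
  3: 63 blocks
  4: 57 blocks
  → nearest: 1 (21 blocks)
R at (-6, -13):
  1: 65 blocks
  2: 13 blocks
  3: 19 blocks
  4: 33 blocks
  → nearest: 2 (13 blocks)
S at (25, 24):
  1: 3 blocks
  2: 55 blocks
  3: 87 blocks
  4: 39 blocks
  → nearest: 1 (3 blocks)

P→2; Q→1; R→2; S→1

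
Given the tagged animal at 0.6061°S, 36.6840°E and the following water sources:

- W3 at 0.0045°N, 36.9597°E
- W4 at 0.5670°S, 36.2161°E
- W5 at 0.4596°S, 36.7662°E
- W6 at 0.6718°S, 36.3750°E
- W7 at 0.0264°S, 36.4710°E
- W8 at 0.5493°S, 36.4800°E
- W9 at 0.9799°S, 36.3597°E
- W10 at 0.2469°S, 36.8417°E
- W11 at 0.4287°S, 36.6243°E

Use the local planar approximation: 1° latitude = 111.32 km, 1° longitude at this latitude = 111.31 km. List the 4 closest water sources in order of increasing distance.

W5, W11, W8, W6

Distances from 0.6061°S, 36.6840°E:
W3: √((0.6106·111.32)² + (0.2757·111.31)²) = √(4620.191696 + 941.763594) = 74.5785 km
W4: √((0.0391·111.32)² + (-0.4679·111.31)²) = √(18.945231 + 2712.529412) = 52.2635 km
W5: √((0.1465·111.32)² + (0.0822·111.31)²) = √(265.963258 + 83.716681) = 18.6997 km
W6: √((-0.0657·111.32)² + (-0.3090·111.31)²) = √(53.490559 + 1183.001579) = 35.1638 km
W7: √((0.5797·111.32)² + (-0.2130·111.31)²) = √(4164.405353 + 562.118104) = 68.7497 km
W8: √((0.0568·111.32)² + (-0.2040·111.31)²) = √(39.980025 + 515.618748) = 23.5711 km
W9: √((-0.3738·111.32)² + (-0.3243·111.31)²) = √(1731.509942 + 1303.053547) = 55.0869 km
W10: √((0.3592·111.32)² + (0.1577·111.31)²) = √(1598.891712 + 308.128417) = 43.6694 km
W11: √((0.1774·111.32)² + (-0.0597·111.31)²) = √(389.990139 + 44.158776) = 20.8362 km
Sorted: W5 (18.6997 km) < W11 (20.8362 km) < W8 (23.5711 km) < W6 (35.1638 km) < W10 (43.6694 km) < W4 (52.2635 km) < …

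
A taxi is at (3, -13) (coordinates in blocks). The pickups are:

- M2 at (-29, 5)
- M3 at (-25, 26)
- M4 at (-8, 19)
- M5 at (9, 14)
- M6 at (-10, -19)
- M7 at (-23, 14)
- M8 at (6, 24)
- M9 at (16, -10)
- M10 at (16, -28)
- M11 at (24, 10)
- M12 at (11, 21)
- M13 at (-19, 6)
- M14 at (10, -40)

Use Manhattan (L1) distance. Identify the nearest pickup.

M9

Distances from (3, -13):
M2: |-32| + |18| = 32 + 18 = 50 blocks
M3: |-28| + |39| = 28 + 39 = 67 blocks
M4: |-11| + |32| = 11 + 32 = 43 blocks
M5: |6| + |27| = 6 + 27 = 33 blocks
M6: |-13| + |-6| = 13 + 6 = 19 blocks
M7: |-26| + |27| = 26 + 27 = 53 blocks
M8: |3| + |37| = 3 + 37 = 40 blocks
M9: |13| + |3| = 13 + 3 = 16 blocks
M10: |13| + |-15| = 13 + 15 = 28 blocks
M11: |21| + |23| = 21 + 23 = 44 blocks
M12: |8| + |34| = 8 + 34 = 42 blocks
M13: |-22| + |19| = 22 + 19 = 41 blocks
M14: |7| + |-27| = 7 + 27 = 34 blocks
Minimum: M9 at 16 blocks.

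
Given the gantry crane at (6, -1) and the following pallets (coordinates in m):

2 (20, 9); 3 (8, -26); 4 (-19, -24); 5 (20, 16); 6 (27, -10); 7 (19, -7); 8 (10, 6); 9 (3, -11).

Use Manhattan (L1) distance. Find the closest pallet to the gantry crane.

Distances from (6, -1):
2: 24 m
3: 27 m
4: 48 m
5: 31 m
6: 30 m
7: 19 m
8: 11 m
9: 13 m
Minimum: 8 at 11 m.

8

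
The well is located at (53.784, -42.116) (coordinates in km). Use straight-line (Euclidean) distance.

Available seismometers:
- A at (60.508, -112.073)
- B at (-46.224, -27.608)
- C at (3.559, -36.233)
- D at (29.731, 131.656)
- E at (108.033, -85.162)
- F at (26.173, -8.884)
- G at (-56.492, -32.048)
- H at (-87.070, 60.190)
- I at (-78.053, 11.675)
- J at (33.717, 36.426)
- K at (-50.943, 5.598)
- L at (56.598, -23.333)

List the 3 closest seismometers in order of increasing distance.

Distances from (53.784, -42.116):
A: √((6.724)² + (-69.957)²) = √(45.21218 + 4893.98185) = 70.279 km
B: √((-100.008)² + (14.508)²) = √(10001.60006 + 210.48206) = 101.055 km
C: √((-50.225)² + (5.883)²) = √(2522.55063 + 34.60969) = 50.568 km
D: √((-24.053)² + (173.772)²) = √(578.54681 + 30196.70798) = 175.429 km
E: √((54.249)² + (-43.046)²) = √(2942.95400 + 1852.95812) = 69.253 km
F: √((-27.611)² + (33.232)²) = √(762.36732 + 1104.36582) = 43.206 km
G: √((-110.276)² + (10.068)²) = √(12160.79618 + 101.36462) = 110.735 km
H: √((-140.854)² + (102.306)²) = √(19839.84932 + 10466.51764) = 174.087 km
I: √((-131.837)² + (53.791)²) = √(17380.99457 + 2893.47168) = 142.388 km
J: √((-20.067)² + (78.542)²) = √(402.68449 + 6168.84576) = 81.065 km
K: √((-104.727)² + (47.714)²) = √(10967.74453 + 2276.62580) = 115.084 km
L: √((2.814)² + (18.783)²) = √(7.91860 + 352.80109) = 18.993 km
Sorted: L (18.993 km) < F (43.206 km) < C (50.568 km) < E (69.253 km) < A (70.279 km) < …

L, F, C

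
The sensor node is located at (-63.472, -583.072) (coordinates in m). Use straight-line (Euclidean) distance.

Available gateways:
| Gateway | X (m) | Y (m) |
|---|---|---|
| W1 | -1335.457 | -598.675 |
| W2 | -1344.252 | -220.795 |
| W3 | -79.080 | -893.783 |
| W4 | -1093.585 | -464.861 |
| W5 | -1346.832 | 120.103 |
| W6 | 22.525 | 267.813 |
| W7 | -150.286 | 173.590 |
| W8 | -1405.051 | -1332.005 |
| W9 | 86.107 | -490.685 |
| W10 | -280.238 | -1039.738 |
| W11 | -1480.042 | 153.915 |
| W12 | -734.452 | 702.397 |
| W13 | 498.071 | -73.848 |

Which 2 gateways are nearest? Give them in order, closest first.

W9, W3

Distances from (-63.472, -583.072):
W1: 1272.081 m
W2: 1331.030 m
W3: 311.103 m
W4: 1036.873 m
W5: 1463.376 m
W6: 855.220 m
W7: 761.626 m
W8: 1536.468 m
W9: 175.810 m
W10: 505.501 m
W11: 1596.816 m
W12: 1450.050 m
W13: 758.050 m
Sorted: W9 (175.810 m) < W3 (311.103 m) < W10 (505.501 m) < W13 (758.050 m) < …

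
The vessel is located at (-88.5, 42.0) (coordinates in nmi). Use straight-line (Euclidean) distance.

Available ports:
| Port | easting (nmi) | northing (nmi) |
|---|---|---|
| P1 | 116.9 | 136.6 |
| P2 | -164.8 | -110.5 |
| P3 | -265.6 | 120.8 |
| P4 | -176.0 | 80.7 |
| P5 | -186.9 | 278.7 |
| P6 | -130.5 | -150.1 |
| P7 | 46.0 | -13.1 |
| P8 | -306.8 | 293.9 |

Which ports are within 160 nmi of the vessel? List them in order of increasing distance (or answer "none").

Distances from (-88.5, 42.0):
P1: 226.1 nmi
P2: 170.5 nmi
P3: 193.8 nmi
P4: 95.7 nmi
P5: 256.3 nmi
P6: 196.6 nmi
P7: 145.3 nmi
P8: 333.3 nmi
Threshold 160 nmi: P4 (95.7 nmi), P7 (145.3 nmi) are within range.

P4, P7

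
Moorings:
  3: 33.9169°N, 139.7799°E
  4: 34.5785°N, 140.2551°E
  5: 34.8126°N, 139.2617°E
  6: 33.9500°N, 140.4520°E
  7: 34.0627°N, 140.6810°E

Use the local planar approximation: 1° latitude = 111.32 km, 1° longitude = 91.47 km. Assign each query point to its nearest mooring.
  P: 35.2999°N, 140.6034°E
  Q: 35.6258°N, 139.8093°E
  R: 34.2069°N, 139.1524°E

P→4; Q→5; R→3

P at 35.2999°N, 140.6034°E:
  3: 171.3950 km
  4: 86.3950 km
  5: 134.1796 km
  6: 150.9076 km
  7: 137.9079 km
  → nearest: 4 (86.3950 km)
Q at 35.6258°N, 139.8093°E:
  3: 190.2538 km
  4: 123.5109 km
  5: 103.4590 km
  6: 195.5938 km
  7: 191.4029 km
  → nearest: 5 (103.4590 km)
R at 34.2069°N, 139.1524°E:
  3: 65.8532 km
  4: 109.0171 km
  5: 68.1637 km
  6: 122.2660 km
  7: 140.7395 km
  → nearest: 3 (65.8532 km)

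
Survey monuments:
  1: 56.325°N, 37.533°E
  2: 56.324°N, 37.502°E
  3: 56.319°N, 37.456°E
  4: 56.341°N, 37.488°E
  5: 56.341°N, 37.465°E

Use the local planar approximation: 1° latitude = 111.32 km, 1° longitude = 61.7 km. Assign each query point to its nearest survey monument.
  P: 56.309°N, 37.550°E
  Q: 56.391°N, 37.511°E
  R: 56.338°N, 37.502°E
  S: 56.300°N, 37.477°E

P at 56.309°N, 37.550°E:
  1: √((0.016·111.32)² + (-0.017·61.7)²) = √(3.17239 + 1.10019) = 2.067 km
  2: √((0.015·111.32)² + (-0.048·61.7)²) = √(2.78823 + 8.77107) = 3.400 km
  3: √((0.010·111.32)² + (-0.094·61.7)²) = √(1.23921 + 33.63768) = 5.906 km
  4: √((0.032·111.32)² + (-0.062·61.7)²) = √(12.68955 + 14.63369) = 5.227 km
  5: √((0.032·111.32)² + (-0.085·61.7)²) = √(12.68955 + 27.50478) = 6.340 km
  → nearest: 1 (2.067 km)
Q at 56.391°N, 37.511°E:
  1: √((-0.066·111.32)² + (0.022·61.7)²) = √(53.98017 + 1.84253) = 7.471 km
  2: √((-0.067·111.32)² + (-0.009·61.7)²) = √(55.62833 + 0.30836) = 7.479 km
  3: √((-0.072·111.32)² + (-0.055·61.7)²) = √(64.24087 + 11.51584) = 8.704 km
  4: √((-0.050·111.32)² + (-0.023·61.7)²) = √(30.98036 + 2.01384) = 5.744 km
  5: √((-0.050·111.32)² + (-0.046·61.7)²) = √(30.98036 + 8.05538) = 6.248 km
  → nearest: 4 (5.744 km)
R at 56.338°N, 37.502°E:
  1: √((-0.013·111.32)² + (0.031·61.7)²) = √(2.09427 + 3.65842) = 2.398 km
  2: √((-0.014·111.32)² + (0.000·61.7)²) = √(2.42886 + 0.00000) = 1.558 km
  3: √((-0.019·111.32)² + (-0.046·61.7)²) = √(4.47356 + 8.05538) = 3.540 km
  4: √((0.003·111.32)² + (-0.014·61.7)²) = √(0.11153 + 0.74615) = 0.926 km
  5: √((0.003·111.32)² + (-0.037·61.7)²) = √(0.11153 + 5.21163) = 2.307 km
  → nearest: 4 (0.926 km)
S at 56.300°N, 37.477°E:
  1: √((0.025·111.32)² + (0.056·61.7)²) = √(7.74509 + 11.93841) = 4.437 km
  2: √((0.024·111.32)² + (0.025·61.7)²) = √(7.13787 + 2.37931) = 3.085 km
  3: √((0.019·111.32)² + (-0.021·61.7)²) = √(4.47356 + 1.67884) = 2.480 km
  4: √((0.041·111.32)² + (0.011·61.7)²) = √(20.83119 + 0.46063) = 4.614 km
  5: √((0.041·111.32)² + (-0.012·61.7)²) = √(20.83119 + 0.54819) = 4.624 km
  → nearest: 3 (2.480 km)

P→1; Q→4; R→4; S→3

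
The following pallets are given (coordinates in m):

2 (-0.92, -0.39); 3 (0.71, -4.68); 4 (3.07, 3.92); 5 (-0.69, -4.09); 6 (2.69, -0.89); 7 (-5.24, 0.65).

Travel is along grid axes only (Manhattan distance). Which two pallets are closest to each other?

3 and 5

Pairwise distances:
2–3: |1.63| + |-4.29| = 1.63 + 4.29 = 5.92 m
2–4: |3.99| + |4.31| = 3.99 + 4.31 = 8.30 m
2–5: |0.23| + |-3.70| = 0.23 + 3.70 = 3.93 m
2–6: |3.61| + |-0.50| = 3.61 + 0.50 = 4.11 m
2–7: |-4.32| + |1.04| = 4.32 + 1.04 = 5.36 m
3–4: |2.36| + |8.60| = 2.36 + 8.60 = 10.96 m
3–5: |-1.40| + |0.59| = 1.40 + 0.59 = 1.99 m
3–6: |1.98| + |3.79| = 1.98 + 3.79 = 5.77 m
3–7: |-5.95| + |5.33| = 5.95 + 5.33 = 11.28 m
4–5: |-3.76| + |-8.01| = 3.76 + 8.01 = 11.77 m
4–6: |-0.38| + |-4.81| = 0.38 + 4.81 = 5.19 m
4–7: |-8.31| + |-3.27| = 8.31 + 3.27 = 11.58 m
5–6: |3.38| + |3.20| = 3.38 + 3.20 = 6.58 m
5–7: |-4.55| + |4.74| = 4.55 + 4.74 = 9.29 m
6–7: |-7.93| + |1.54| = 7.93 + 1.54 = 9.47 m
Closest pair: 3–5 at 1.99 m.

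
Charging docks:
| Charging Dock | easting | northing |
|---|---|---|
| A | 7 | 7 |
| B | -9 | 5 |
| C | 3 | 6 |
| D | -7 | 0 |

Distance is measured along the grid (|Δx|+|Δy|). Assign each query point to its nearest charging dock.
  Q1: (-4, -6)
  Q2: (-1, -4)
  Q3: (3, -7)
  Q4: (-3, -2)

Q1 at (-4, -6):
  A: 24
  B: 16
  C: 19
  D: 9
  → nearest: D (9)
Q2 at (-1, -4):
  A: 19
  B: 17
  C: 14
  D: 10
  → nearest: D (10)
Q3 at (3, -7):
  A: 18
  B: 24
  C: 13
  D: 17
  → nearest: C (13)
Q4 at (-3, -2):
  A: 19
  B: 13
  C: 14
  D: 6
  → nearest: D (6)

Q1→D; Q2→D; Q3→C; Q4→D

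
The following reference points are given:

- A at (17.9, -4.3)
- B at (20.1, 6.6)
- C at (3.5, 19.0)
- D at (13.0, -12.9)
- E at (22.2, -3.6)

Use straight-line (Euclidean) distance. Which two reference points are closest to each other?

Pairwise distances:
A–B: 11.1
A–C: 27.4
A–D: 9.9
A–E: 4.4
B–C: 20.7
B–D: 20.8
B–E: 10.4
C–D: 33.3
C–E: 29.3
D–E: 13.1
Closest pair: A–E at 4.4.

A and E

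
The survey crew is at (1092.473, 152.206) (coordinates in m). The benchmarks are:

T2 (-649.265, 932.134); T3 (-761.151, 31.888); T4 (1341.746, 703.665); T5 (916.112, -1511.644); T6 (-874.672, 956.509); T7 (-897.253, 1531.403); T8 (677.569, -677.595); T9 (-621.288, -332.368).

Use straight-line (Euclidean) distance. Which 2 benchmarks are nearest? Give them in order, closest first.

Distances from (1092.473, 152.206):
T2: √((-1741.738)² + (779.928)²) = √(3033651.26064 + 608287.68518) = 1908.386 m
T3: √((-1853.624)² + (-120.318)²) = √(3435921.93338 + 14476.42112) = 1857.525 m
T4: √((249.273)² + (551.459)²) = √(62137.02853 + 304107.02868) = 605.181 m
T5: √((-176.361)² + (-1663.850)²) = √(31103.20232 + 2768396.82250) = 1673.171 m
T6: √((-1967.145)² + (804.303)²) = √(3869659.45102 + 646903.31581) = 2125.221 m
T7: √((-1989.726)² + (1379.197)²) = √(3959009.55508 + 1902184.36481) = 2420.990 m
T8: √((-414.904)² + (-829.801)²) = √(172145.32922 + 688569.69960) = 927.747 m
T9: √((-1713.761)² + (-484.574)²) = √(2936976.76512 + 234811.96148) = 1780.952 m
Sorted: T4 (605.181 m) < T8 (927.747 m) < T5 (1673.171 m) < T9 (1780.952 m) < …

T4, T8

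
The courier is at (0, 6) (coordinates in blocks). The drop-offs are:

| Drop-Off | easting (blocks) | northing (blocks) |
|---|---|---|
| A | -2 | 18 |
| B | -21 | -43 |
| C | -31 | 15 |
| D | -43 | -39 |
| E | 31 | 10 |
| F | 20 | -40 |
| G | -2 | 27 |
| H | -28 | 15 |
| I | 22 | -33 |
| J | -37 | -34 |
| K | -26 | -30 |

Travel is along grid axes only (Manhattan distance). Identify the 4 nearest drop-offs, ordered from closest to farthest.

Distances from (0, 6):
A: 14 blocks
B: 70 blocks
C: 40 blocks
D: 88 blocks
E: 35 blocks
F: 66 blocks
G: 23 blocks
H: 37 blocks
I: 61 blocks
J: 77 blocks
K: 62 blocks
Sorted: A (14 blocks) < G (23 blocks) < E (35 blocks) < H (37 blocks) < C (40 blocks) < I (61 blocks) < …

A, G, E, H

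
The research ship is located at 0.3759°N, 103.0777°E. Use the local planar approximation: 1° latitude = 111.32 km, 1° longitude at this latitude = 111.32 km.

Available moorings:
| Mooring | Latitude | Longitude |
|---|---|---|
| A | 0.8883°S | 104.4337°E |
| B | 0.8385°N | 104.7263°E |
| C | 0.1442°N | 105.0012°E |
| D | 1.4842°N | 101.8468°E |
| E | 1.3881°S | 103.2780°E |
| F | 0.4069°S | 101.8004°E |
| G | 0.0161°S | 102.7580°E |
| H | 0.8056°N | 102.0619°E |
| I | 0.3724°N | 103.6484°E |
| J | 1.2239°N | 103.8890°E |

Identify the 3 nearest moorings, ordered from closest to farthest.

G, I, H

Distances from 0.3759°N, 103.0777°E:
A: √((-1.2642·111.32)² + (1.3560·111.32)²) = √(19805.142307 + 22785.878348) = 206.3759 km
B: √((0.4626·111.32)² + (1.6486·111.32)²) = √(2651.903107 + 33680.380275) = 190.6103 km
C: √((-0.2317·111.32)² + (1.9235·111.32)²) = √(665.270802 + 45849.095941) = 215.6719 km
D: √((1.1083·111.32)² + (-1.2309·111.32)²) = √(15221.626519 + 18775.518478) = 184.3831 km
E: √((-1.7640·111.32)² + (0.2003·111.32)²) = √(38560.579938 + 497.173868) = 197.6303 km
F: √((-0.7828·111.32)² + (-1.2773·111.32)²) = √(7593.605469 + 20217.721959) = 166.7673 km
G: √((-0.3920·111.32)² + (-0.3197·111.32)²) = √(1904.226170 + 1266.577206) = 56.3099 km
H: √((0.4297·111.32)² + (-1.0158·111.32)²) = √(2288.111072 + 12786.827674) = 122.7800 km
I: √((-0.0035·111.32)² + (0.5707·111.32)²) = √(0.151804 + 4036.102068) = 63.5315 km
J: √((0.8480·111.32)² + (0.8113·111.32)²) = √(8911.239168 + 8156.603423) = 130.6440 km
Sorted: G (56.3099 km) < I (63.5315 km) < H (122.7800 km) < J (130.6440 km) < F (166.7673 km) < …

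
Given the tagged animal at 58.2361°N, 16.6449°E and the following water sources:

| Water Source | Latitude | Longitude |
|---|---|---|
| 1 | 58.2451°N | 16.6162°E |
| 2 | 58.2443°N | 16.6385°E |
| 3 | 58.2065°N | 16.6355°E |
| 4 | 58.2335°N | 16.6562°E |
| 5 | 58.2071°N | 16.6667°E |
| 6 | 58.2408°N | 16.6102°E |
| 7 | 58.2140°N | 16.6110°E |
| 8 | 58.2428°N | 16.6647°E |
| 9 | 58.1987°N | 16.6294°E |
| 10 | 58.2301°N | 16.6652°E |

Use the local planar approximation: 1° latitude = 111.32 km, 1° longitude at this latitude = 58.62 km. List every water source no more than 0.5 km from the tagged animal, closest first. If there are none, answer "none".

Distances from 58.2361°N, 16.6449°E:
1: 1.9581 km
2: 0.9869 km
3: 3.3408 km
4: 0.7229 km
5: 3.4720 km
6: 2.1003 km
7: 3.1625 km
8: 1.3797 km
9: 4.2614 km
10: 1.3646 km
Threshold 0.5 km: none within range.

none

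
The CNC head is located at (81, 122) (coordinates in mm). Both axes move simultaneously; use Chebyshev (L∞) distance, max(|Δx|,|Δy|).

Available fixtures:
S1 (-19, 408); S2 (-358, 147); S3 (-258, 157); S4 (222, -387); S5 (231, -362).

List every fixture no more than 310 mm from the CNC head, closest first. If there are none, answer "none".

Distances from (81, 122):
S1: 286 mm
S2: 439 mm
S3: 339 mm
S4: 509 mm
S5: 484 mm
Threshold 310 mm: S1 (286 mm) is within range.

S1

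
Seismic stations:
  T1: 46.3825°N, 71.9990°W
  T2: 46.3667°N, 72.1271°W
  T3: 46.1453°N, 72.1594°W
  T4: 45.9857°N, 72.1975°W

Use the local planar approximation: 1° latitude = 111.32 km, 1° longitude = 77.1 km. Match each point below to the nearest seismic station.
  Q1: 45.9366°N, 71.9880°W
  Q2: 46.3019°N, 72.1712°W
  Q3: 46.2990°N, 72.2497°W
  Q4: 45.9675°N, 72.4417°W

Q1 at 45.9366°N, 71.9880°W:
  T1: 49.6448 km
  T2: 49.0652 km
  T3: 26.7279 km
  T4: 17.0522 km
  → nearest: T4 (17.0522 km)
Q2 at 46.3019°N, 72.1712°W:
  T1: 16.0241 km
  T2: 7.9747 km
  T3: 17.4564 km
  T4: 35.2577 km
  → nearest: T2 (7.9747 km)
Q3 at 46.2990°N, 72.2497°W:
  T1: 21.4478 km
  T2: 12.0891 km
  T3: 18.4721 km
  T4: 35.1080 km
  → nearest: T2 (12.0891 km)
Q4 at 45.9675°N, 72.4417°W:
  T1: 57.4390 km
  T2: 50.6276 km
  T3: 29.4190 km
  T4: 18.9365 km
  → nearest: T4 (18.9365 km)

Q1→T4; Q2→T2; Q3→T2; Q4→T4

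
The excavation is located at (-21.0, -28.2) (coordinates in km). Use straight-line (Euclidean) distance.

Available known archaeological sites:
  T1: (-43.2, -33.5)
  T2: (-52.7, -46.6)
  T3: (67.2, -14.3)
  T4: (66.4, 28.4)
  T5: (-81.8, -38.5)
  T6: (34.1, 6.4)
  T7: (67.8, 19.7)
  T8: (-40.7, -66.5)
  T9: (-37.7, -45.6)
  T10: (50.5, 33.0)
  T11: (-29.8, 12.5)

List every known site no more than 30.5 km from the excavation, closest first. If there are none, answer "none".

Distances from (-21.0, -28.2):
T1: 22.8 km
T2: 36.7 km
T3: 89.3 km
T4: 104.1 km
T5: 61.7 km
T6: 65.1 km
T7: 100.9 km
T8: 43.1 km
T9: 24.1 km
T10: 94.1 km
T11: 41.6 km
Threshold 30.5 km: T1 (22.8 km), T9 (24.1 km) are within range.

T1, T9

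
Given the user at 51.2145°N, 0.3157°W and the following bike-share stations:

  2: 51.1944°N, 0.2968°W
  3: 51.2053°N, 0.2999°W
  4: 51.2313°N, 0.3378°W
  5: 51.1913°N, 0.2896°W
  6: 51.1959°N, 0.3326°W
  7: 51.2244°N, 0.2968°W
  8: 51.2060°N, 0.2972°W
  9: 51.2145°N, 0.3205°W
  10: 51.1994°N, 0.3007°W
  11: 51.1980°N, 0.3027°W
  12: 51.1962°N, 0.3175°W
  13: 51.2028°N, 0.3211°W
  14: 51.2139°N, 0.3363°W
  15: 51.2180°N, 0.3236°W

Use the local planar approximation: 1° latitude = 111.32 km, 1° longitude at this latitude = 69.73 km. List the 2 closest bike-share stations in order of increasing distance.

9, 15

Distances from 51.2145°N, 0.3157°W:
2: 2.5968 km
3: 1.5042 km
4: 2.4233 km
5: 3.1595 km
6: 2.3824 km
7: 1.7180 km
8: 1.5998 km
9: 0.3347 km
10: 1.9798 km
11: 2.0483 km
12: 2.0410 km
13: 1.3558 km
14: 1.4380 km
15: 0.6747 km
Sorted: 9 (0.3347 km) < 15 (0.6747 km) < 13 (1.3558 km) < 14 (1.4380 km) < …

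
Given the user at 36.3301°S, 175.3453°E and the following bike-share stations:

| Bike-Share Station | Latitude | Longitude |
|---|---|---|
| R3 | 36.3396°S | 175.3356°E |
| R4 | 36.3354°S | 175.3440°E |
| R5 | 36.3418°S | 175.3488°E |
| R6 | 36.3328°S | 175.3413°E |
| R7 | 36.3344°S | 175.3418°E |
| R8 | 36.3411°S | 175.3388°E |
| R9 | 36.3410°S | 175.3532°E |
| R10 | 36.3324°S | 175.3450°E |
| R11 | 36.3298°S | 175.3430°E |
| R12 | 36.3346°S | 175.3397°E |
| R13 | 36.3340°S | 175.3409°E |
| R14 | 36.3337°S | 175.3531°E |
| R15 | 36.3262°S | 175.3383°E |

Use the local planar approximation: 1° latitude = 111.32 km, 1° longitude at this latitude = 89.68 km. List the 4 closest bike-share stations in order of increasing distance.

Distances from 36.3301°S, 175.3453°E:
R3: √((-0.0095·111.32)² + (-0.0097·89.68)²) = √(1.118391 + 0.756719) = 1.3693 km
R4: √((-0.0053·111.32)² + (-0.0013·89.68)²) = √(0.348095 + 0.013592) = 0.6014 km
R5: √((-0.0117·111.32)² + (0.0035·89.68)²) = √(1.696360 + 0.098521) = 1.3397 km
R6: √((-0.0027·111.32)² + (-0.0040·89.68)²) = √(0.090339 + 0.128680) = 0.4680 km
R7: √((-0.0043·111.32)² + (-0.0035·89.68)²) = √(0.229131 + 0.098521) = 0.5724 km
R8: √((-0.0110·111.32)² + (-0.0065·89.68)²) = √(1.499449 + 0.339796) = 1.3562 km
R9: √((-0.0109·111.32)² + (0.0079·89.68)²) = √(1.472310 + 0.501933) = 1.4051 km
R10: √((-0.0023·111.32)² + (-0.0003·89.68)²) = √(0.065554 + 0.000724) = 0.2574 km
R11: √((0.0003·111.32)² + (-0.0023·89.68)²) = √(0.001115 + 0.042545) = 0.2090 km
R12: √((-0.0045·111.32)² + (-0.0056·89.68)²) = √(0.250941 + 0.252213) = 0.7093 km
R13: √((-0.0039·111.32)² + (-0.0044·89.68)²) = √(0.188484 + 0.155703) = 0.5867 km
R14: √((-0.0036·111.32)² + (0.0078·89.68)²) = √(0.160602 + 0.489306) = 0.8062 km
R15: √((0.0039·111.32)² + (-0.0070·89.68)²) = √(0.188484 + 0.394083) = 0.7633 km
Sorted: R11 (0.2090 km) < R10 (0.2574 km) < R6 (0.4680 km) < R7 (0.5724 km) < R13 (0.5867 km) < R4 (0.6014 km) < …

R11, R10, R6, R7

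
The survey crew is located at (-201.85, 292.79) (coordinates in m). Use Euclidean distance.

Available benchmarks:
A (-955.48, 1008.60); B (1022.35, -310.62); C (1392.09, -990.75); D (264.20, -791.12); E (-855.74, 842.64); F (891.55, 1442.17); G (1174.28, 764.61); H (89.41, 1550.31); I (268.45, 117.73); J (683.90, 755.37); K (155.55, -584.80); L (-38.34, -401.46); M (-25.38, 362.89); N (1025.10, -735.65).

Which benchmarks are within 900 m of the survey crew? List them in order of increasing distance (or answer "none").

Distances from (-201.85, 292.79):
A: 1039.40 m
B: 1364.83 m
C: 2046.49 m
D: 1179.86 m
E: 854.35 m
F: 1586.38 m
G: 1454.77 m
H: 1290.81 m
I: 501.82 m
J: 999.27 m
K: 947.58 m
L: 713.25 m
M: 189.88 m
N: 1600.97 m
Threshold 900 m: M (189.88 m), I (501.82 m), L (713.25 m), E (854.35 m) are within range.

M, I, L, E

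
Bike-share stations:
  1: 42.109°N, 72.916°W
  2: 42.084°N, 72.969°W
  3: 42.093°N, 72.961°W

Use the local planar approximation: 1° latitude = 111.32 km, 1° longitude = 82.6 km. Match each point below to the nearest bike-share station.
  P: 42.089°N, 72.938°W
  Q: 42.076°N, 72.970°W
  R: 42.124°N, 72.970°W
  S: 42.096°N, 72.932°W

P→3; Q→2; R→3; S→1

P at 42.089°N, 72.938°W:
  1: 2.874 km
  2: 2.620 km
  3: 1.951 km
  → nearest: 3 (1.951 km)
Q at 42.076°N, 72.970°W:
  1: 5.778 km
  2: 0.894 km
  3: 2.033 km
  → nearest: 2 (0.894 km)
R at 42.124°N, 72.970°W:
  1: 4.763 km
  2: 4.454 km
  3: 3.530 km
  → nearest: 3 (3.530 km)
S at 42.096°N, 72.932°W:
  1: 1.960 km
  2: 3.335 km
  3: 2.419 km
  → nearest: 1 (1.960 km)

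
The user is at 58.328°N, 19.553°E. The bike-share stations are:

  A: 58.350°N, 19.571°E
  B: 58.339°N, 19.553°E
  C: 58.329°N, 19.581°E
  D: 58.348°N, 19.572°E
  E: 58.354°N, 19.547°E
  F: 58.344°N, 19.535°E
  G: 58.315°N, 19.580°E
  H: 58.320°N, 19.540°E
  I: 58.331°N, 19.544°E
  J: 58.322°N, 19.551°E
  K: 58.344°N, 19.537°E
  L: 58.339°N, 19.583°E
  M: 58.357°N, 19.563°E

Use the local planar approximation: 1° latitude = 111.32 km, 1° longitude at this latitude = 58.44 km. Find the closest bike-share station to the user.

I

Distances from 58.328°N, 19.553°E:
A: 2.665 km
B: 1.225 km
C: 1.640 km
D: 2.488 km
E: 2.915 km
F: 2.069 km
G: 2.141 km
H: 1.171 km
I: 0.623 km
J: 0.678 km
K: 2.012 km
L: 2.138 km
M: 3.281 km
Minimum: I at 0.623 km.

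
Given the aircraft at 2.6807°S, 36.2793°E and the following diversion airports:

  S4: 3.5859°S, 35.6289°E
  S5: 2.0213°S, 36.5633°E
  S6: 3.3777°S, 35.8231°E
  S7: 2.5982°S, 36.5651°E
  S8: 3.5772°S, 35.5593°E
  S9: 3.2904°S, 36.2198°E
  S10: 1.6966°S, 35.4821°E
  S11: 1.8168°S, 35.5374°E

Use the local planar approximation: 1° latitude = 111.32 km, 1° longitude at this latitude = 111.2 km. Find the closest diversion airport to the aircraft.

Distances from 2.6807°S, 36.2793°E:
S4: √((-0.9052·111.32)² + (-0.6504·111.2)²) = √(10153.960880 + 5230.830407) = 124.0354 km
S5: √((0.6594·111.32)² + (0.2840·111.2)²) = √(5388.207114 + 997.346929) = 79.9097 km
S6: √((-0.6970·111.32)² + (-0.4562·111.2)²) = √(6020.214307 + 2573.476083) = 92.7022 km
S7: √((0.0825·111.32)² + (0.2858·111.2)²) = √(84.344019 + 1010.029419) = 33.0813 km
S8: √((-0.8965·111.32)² + (-0.7200·111.2)²) = √(9959.716651 + 6410.244096) = 127.9451 km
S9: √((-0.6097·111.32)² + (-0.0595·111.2)²) = √(4606.581778 + 43.776749) = 68.1935 km
S10: √((0.9841·111.32)² + (-0.7972·111.2)²) = √(12001.205129 + 7858.581374) = 140.9248 km
S11: √((0.8639·111.32)² + (-0.7419·111.2)²) = √(9248.543495 + 6806.131201) = 126.7070 km
Minimum: S7 at 33.0813 km.

S7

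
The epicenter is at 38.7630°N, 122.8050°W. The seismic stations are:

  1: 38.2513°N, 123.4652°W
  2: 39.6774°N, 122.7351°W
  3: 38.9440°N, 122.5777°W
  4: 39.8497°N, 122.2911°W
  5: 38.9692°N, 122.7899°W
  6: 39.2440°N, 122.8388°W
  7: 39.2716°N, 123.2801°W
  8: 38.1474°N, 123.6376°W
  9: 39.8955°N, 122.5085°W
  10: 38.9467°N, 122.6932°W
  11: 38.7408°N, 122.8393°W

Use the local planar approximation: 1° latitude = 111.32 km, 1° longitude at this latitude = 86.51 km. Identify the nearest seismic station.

11

Distances from 38.7630°N, 122.8050°W:
1: 80.6642 km
2: 101.9705 km
3: 28.1539 km
4: 128.8820 km
5: 22.9913 km
6: 53.6247 km
7: 69.9629 km
8: 99.4195 km
9: 128.6528 km
10: 22.6213 km
11: 3.8616 km
Minimum: 11 at 3.8616 km.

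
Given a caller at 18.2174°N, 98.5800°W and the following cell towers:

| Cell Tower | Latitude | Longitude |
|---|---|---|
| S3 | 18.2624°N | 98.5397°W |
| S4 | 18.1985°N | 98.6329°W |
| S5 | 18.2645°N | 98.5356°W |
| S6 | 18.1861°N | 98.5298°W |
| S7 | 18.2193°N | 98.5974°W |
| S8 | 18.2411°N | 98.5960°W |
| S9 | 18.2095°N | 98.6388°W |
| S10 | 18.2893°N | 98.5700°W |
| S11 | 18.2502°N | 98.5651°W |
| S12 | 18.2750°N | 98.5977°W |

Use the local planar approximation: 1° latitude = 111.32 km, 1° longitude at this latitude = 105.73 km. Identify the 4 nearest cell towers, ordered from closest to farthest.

S7, S8, S11, S4

Distances from 18.2174°N, 98.5800°W:
S3: 6.5764 km
S4: 5.9757 km
S5: 7.0376 km
S6: 6.3491 km
S7: 1.8518 km
S8: 3.1341 km
S9: 6.2788 km
S10: 8.0734 km
S11: 3.9767 km
S12: 6.6795 km
Sorted: S7 (1.8518 km) < S8 (3.1341 km) < S11 (3.9767 km) < S4 (5.9757 km) < S9 (6.2788 km) < S6 (6.3491 km) < …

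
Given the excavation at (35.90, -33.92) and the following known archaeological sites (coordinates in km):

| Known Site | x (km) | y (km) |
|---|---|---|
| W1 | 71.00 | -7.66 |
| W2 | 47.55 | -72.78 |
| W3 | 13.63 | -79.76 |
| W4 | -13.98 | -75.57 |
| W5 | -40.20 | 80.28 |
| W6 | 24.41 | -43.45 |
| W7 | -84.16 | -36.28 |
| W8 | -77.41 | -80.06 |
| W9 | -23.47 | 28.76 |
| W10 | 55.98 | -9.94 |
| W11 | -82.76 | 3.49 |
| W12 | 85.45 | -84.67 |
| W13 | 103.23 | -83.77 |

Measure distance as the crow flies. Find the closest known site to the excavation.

W6

Distances from (35.90, -33.92):
W1: √((35.10)² + (26.26)²) = √(1232.0100 + 689.5876) = 43.84 km
W2: √((11.65)² + (-38.86)²) = √(135.7225 + 1510.0996) = 40.57 km
W3: √((-22.27)² + (-45.84)²) = √(495.9529 + 2101.3056) = 50.96 km
W4: √((-49.88)² + (-41.65)²) = √(2488.0144 + 1734.7225) = 64.98 km
W5: √((-76.10)² + (114.20)²) = √(5791.2100 + 13041.6400) = 137.23 km
W6: √((-11.49)² + (-9.53)²) = √(132.0201 + 90.8209) = 14.93 km
W7: √((-120.06)² + (-2.36)²) = √(14414.4036 + 5.5696) = 120.08 km
W8: √((-113.31)² + (-46.14)²) = √(12839.1561 + 2128.8996) = 122.34 km
W9: √((-59.37)² + (62.68)²) = √(3524.7969 + 3928.7824) = 86.33 km
W10: √((20.08)² + (23.98)²) = √(403.2064 + 575.0404) = 31.28 km
W11: √((-118.66)² + (37.41)²) = √(14080.1956 + 1399.5081) = 124.42 km
W12: √((49.55)² + (-50.75)²) = √(2455.2025 + 2575.5625) = 70.93 km
W13: √((67.33)² + (-49.85)²) = √(4533.3289 + 2485.0225) = 83.78 km
Minimum: W6 at 14.93 km.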